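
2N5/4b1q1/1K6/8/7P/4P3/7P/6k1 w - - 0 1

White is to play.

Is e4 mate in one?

no

After e4: black king on g1; in check: no.
Black is not in check, so this cannot be checkmate.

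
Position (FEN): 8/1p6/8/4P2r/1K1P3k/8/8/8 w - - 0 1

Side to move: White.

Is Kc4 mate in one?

After Kc4: black king on h4; in check: no.
Black is not in check, so this cannot be checkmate.

no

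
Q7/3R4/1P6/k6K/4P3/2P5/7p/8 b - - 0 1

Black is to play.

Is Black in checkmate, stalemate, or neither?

Black to move; black king on a5.
In check: yes, from the white queen on a8.
Legal moves for Black: Kxb6, Kb5.
Black is in check but has 2 legal moves → neither.

neither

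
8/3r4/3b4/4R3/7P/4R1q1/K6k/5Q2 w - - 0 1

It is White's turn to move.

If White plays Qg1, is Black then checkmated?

no

After Qg1: black king on h2; in check: yes, from the white queen on g1.
Black has 3 legal replies: Kh3, Kxg1, Qxg1.
In check but a legal move exists → not checkmate.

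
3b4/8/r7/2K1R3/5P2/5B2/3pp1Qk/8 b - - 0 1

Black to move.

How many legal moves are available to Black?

Black to move; king on h2.
In check: yes, from the white queen on g2.
Legal moves: none.
Count: 0.

0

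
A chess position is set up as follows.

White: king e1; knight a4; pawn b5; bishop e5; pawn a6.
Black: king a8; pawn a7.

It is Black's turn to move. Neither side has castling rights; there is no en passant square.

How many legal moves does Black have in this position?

Black to move; king on a8.
In check: no.
Legal moves: none.
Count: 0.

0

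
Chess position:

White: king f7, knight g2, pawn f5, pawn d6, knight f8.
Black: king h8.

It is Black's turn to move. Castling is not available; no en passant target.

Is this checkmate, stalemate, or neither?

Black to move; black king on h8.
In check: no.
King squares — g7: attacked by Kf7; h7: attacked by Nf8; g8: attacked by Kf7.
Legal moves for Black: none.
Not in check and no legal moves → stalemate.

stalemate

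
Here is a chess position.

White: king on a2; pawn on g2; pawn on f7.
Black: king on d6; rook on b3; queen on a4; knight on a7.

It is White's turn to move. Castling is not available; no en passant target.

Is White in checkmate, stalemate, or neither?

checkmate

White to move; white king on a2.
In check: yes, from the black queen on a4.
King squares — a1: attacked by Qa4; b1: attacked by Rb3; b2: attacked by Rb3; a3: attacked by Rb3; b3: attacked by Qa4.
Legal moves for White: none.
In check with no legal moves → checkmate.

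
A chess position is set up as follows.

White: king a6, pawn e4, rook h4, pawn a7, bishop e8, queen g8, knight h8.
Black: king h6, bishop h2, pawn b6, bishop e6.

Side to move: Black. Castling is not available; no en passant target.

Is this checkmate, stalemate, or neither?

Black to move; black king on h6.
In check: yes, from the white rook on h4.
King squares — g5: attacked by Qg8; h5: attacked by Rh4; g6: attacked by Be8; g7: attacked by Qg8; h7: attacked by Rh4.
Legal moves for Black: none.
In check with no legal moves → checkmate.

checkmate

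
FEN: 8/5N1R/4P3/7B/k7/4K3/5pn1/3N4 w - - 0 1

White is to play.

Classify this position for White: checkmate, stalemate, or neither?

White to move; white king on e3.
In check: yes, from the black knight on g2.
King squares — d2: available; e2: available; f2: available; d3: available; f3: available; d4: available; e4: available; f4: attacked by Ng2.
Legal moves for White: Ke4, Kd4, Kf3, Kd3, Kxf2, Ke2, Kd2.
White is in check but has 7 legal moves → neither.

neither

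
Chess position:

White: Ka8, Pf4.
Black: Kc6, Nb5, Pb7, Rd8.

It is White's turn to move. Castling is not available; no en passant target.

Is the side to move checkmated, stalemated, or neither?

checkmate

White to move; white king on a8.
In check: yes, from the black rook on d8.
King squares — a7: attacked by Nb5; b7: attacked by Kc6; b8: attacked by Rd8.
Legal moves for White: none.
In check with no legal moves → checkmate.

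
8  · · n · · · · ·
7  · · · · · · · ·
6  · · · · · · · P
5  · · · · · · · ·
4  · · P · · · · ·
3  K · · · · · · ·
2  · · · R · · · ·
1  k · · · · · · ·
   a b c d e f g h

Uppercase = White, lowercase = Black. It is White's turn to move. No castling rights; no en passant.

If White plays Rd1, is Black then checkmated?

yes

After Rd1: black king on a1; in check: yes, from the white rook on d1.
King squares — b1: attacked by Rd1; a2: attacked by Ka3; b2: attacked by Ka3.
Black has no legal moves → checkmate.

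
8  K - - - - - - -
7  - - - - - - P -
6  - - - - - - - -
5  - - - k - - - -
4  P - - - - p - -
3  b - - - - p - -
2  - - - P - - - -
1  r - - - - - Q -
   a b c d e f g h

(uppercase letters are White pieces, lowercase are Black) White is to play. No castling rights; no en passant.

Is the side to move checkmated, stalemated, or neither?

neither

White to move; white king on a8.
In check: no.
Legal moves for White include: Kb8, Kb7, Ka7, Qa7, Qg6, Qb6, Qg5+, Qc5+, Qg4, Qd4+, Qg3, Qe3, Qh2, Qg2, Qf2, Qh1, Qf1, Qe1, ... (list truncated; more exist).
White has legal moves and is not in check → neither.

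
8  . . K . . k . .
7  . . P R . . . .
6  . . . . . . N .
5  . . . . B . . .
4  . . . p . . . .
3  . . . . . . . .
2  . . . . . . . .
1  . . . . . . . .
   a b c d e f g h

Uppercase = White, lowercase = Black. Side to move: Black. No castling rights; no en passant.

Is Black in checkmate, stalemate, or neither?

Black to move; black king on f8.
In check: yes, from the white knight on g6.
King squares — e7: attacked by Ng6; f7: attacked by Rd7; g7: attacked by Be5; e8: available; g8: available.
Legal moves for Black: Kg8, Ke8.
Black is in check but has 2 legal moves → neither.

neither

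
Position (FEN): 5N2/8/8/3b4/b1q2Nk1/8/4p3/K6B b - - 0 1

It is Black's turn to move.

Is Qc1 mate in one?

yes

After Qc1: white king on a1; in check: yes, from the black queen on c1.
King squares — b1: attacked by Qc1; a2: attacked by Bd5; b2: attacked by Qc1.
White has no legal moves → checkmate.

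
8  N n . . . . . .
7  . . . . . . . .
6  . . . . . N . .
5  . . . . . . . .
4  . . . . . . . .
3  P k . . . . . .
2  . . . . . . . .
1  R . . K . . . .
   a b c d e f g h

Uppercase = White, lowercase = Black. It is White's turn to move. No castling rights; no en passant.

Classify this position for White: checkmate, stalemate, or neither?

White to move; white king on d1.
In check: no.
Legal moves for White: Nc7, Nb6, Ng8, Ne8, Nh7, Nd7, Nh5, Nd5, Ng4, Ne4, Ke2, Kd2, Ke1, Kc1, Ra2, Rc1, Rb1+, a4.
White has 18 legal moves and is not in check → neither.

neither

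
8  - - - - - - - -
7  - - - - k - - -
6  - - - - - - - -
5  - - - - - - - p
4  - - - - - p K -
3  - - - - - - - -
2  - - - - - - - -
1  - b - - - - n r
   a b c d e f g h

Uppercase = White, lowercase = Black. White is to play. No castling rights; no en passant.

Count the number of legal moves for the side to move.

White to move; king on g4.
In check: yes, from the black pawn on h5.
Legal moves: Kg5, Kxf4.
Count: 2.

2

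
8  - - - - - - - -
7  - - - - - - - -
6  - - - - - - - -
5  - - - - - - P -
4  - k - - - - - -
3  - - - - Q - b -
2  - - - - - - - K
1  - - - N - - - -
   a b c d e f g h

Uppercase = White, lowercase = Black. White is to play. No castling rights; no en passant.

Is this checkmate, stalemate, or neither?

White to move; white king on h2.
In check: yes, from the black bishop on g3.
Legal moves for White: Kh3, Kxg3, Kg2, Kh1, Kg1, Qxg3.
White is in check but has 6 legal moves → neither.

neither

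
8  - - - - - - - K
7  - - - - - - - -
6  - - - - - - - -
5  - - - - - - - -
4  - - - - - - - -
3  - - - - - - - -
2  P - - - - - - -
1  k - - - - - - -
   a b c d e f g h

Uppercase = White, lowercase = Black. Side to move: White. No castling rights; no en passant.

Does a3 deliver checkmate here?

After a3: black king on a1; in check: no.
Black is not in check, so this cannot be checkmate.

no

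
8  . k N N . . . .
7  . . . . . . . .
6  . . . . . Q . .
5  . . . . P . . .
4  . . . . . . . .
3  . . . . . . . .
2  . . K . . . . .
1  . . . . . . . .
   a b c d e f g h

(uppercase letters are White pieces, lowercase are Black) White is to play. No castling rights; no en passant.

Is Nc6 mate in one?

no

After Nc6: black king on b8; in check: yes, from the white knight on c6.
Black has 4 legal replies: Kxc8, Ka8, Kc7, Kb7.
In check but a legal move exists → not checkmate.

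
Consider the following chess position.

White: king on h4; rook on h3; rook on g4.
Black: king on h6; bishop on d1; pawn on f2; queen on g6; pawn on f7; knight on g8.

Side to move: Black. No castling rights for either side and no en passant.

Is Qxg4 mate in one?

yes

After Qxg4: white king on h4; in check: yes, from the black queen on g4.
King squares — g3: attacked by Qg4; h3: own rook; g4: attacked by Bd1; g5: attacked by Qg4; h5: attacked by Qg4.
White has no legal moves → checkmate.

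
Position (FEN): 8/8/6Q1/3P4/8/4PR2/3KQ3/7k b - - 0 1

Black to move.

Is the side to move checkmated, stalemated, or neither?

Black to move; black king on h1.
In check: no.
King squares — g1: attacked by Qg6; g2: attacked by Qe2; h2: attacked by Qe2.
Legal moves for Black: none.
Not in check and no legal moves → stalemate.

stalemate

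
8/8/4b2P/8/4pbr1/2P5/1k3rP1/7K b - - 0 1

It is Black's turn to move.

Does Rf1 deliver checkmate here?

yes

After Rf1: white king on h1; in check: yes, from the black rook on f1.
King squares — g1: attacked by Rf1; g2: own pawn; h2: attacked by Bf4.
White has no legal moves → checkmate.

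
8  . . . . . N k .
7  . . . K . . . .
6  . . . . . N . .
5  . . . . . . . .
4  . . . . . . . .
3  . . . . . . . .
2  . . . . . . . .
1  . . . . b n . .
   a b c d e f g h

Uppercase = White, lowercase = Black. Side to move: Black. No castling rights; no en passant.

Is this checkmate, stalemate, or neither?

Black to move; black king on g8.
In check: yes, from the white knight on f6.
King squares — f7: available; g7: available; h7: attacked by Nf6; f8: available; h8: available.
Legal moves for Black: Kh8, Kxf8, Kg7, Kf7.
Black is in check but has 4 legal moves → neither.

neither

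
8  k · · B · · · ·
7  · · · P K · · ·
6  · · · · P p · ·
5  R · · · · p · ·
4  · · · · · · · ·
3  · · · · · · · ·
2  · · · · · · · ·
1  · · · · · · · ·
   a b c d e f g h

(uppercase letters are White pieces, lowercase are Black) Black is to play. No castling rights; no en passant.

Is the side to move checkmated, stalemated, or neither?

Black to move; black king on a8.
In check: yes, from the white rook on a5.
Legal moves for Black: Kb8, Kb7.
Black is in check but has 2 legal moves → neither.

neither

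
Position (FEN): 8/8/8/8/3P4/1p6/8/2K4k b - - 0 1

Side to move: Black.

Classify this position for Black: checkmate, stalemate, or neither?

neither

Black to move; black king on h1.
In check: no.
Legal moves for Black: Kh2, Kg2, Kg1, b2+.
Black has 4 legal moves and is not in check → neither.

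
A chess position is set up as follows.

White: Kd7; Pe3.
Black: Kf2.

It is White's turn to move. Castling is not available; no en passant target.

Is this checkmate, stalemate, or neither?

neither

White to move; white king on d7.
In check: no.
Legal moves for White: Ke8, Kd8, Kc8, Ke7, Kc7, Ke6, Kd6, Kc6, e4.
White has 9 legal moves and is not in check → neither.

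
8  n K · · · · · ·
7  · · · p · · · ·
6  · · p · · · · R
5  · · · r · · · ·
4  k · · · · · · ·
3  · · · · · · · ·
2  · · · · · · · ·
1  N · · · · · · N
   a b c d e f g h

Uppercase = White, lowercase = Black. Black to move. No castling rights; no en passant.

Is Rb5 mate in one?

After Rb5: white king on b8; in check: yes, from the black rook on b5.
White has 3 legal replies: Kc8, Kxa8, Ka7.
In check but a legal move exists → not checkmate.

no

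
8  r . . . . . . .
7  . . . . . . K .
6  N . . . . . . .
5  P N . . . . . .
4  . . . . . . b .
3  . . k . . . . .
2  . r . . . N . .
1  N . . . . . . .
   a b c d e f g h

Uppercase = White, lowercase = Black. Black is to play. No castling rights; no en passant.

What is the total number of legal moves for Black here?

3

Black to move; king on c3.
In check: yes, from the white knight on b5.
Legal moves: Kc4, Kd2, Rxb5.
Count: 3.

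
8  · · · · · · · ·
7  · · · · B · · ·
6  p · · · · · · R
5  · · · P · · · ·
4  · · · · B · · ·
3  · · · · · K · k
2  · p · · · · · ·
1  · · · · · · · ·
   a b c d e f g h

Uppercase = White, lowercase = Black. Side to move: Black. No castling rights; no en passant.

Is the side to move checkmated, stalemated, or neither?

Black to move; black king on h3.
In check: yes, from the white rook on h6.
King squares — g2: attacked by Kf3; h2: attacked by Rh6; g3: attacked by Kf3; g4: attacked by Kf3; h4: attacked by Rh6.
Legal moves for Black: none.
In check with no legal moves → checkmate.

checkmate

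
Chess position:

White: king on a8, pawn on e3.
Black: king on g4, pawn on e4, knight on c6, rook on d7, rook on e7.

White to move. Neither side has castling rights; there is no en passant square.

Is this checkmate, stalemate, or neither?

stalemate

White to move; white king on a8.
In check: no.
King squares — a7: attacked by Nc6; b7: attacked by Rd7; b8: attacked by Nc6.
Legal moves for White: none.
Not in check and no legal moves → stalemate.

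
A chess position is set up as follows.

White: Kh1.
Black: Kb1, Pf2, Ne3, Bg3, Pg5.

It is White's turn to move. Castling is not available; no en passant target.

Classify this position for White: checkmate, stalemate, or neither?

stalemate

White to move; white king on h1.
In check: no.
King squares — g1: attacked by Pf2; g2: attacked by Ne3; h2: attacked by Bg3.
Legal moves for White: none.
Not in check and no legal moves → stalemate.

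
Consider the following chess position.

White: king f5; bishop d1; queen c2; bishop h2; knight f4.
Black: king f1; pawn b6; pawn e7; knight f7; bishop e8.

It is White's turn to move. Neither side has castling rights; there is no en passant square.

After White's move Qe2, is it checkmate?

yes

After Qe2: black king on f1; in check: yes, from the white queen on e2.
King squares — e1: attacked by Qe2; g1: attacked by Bh2; e2: attacked by Bd1; f2: attacked by Qe2; g2: attacked by Qe2.
Black has no legal moves → checkmate.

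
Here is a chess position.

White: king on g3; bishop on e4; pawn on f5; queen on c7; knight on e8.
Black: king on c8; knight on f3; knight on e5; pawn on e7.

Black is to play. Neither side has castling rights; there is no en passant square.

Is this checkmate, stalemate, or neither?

checkmate

Black to move; black king on c8.
In check: yes, from the white queen on c7.
King squares — b7: attacked by Be4; c7: attacked by Ne8; d7: attacked by Qc7; b8: attacked by Qc7; d8: attacked by Qc7.
Legal moves for Black: none.
In check with no legal moves → checkmate.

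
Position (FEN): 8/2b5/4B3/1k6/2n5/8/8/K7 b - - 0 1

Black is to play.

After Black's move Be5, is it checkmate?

After Be5: white king on a1; in check: yes, from the black bishop on e5.
White has 2 legal replies: Ka2, Kb1.
In check but a legal move exists → not checkmate.

no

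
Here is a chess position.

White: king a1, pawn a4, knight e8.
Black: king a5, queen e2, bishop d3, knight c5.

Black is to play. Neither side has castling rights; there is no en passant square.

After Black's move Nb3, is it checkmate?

After Nb3: white king on a1; in check: yes, from the black knight on b3.
King squares — b1: attacked by Bd3; a2: attacked by Qe2; b2: attacked by Qe2.
White has no legal moves → checkmate.

yes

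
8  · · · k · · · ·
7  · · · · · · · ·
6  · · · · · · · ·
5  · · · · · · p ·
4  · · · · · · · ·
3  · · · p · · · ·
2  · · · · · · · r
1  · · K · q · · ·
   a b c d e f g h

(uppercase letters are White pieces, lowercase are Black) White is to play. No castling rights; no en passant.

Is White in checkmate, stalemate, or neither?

White to move; white king on c1.
In check: yes, from the black queen on e1.
King squares — b1: attacked by Qe1; d1: attacked by Qe1; b2: attacked by Rh2; c2: attacked by Rh2; d2: attacked by Qe1.
Legal moves for White: none.
In check with no legal moves → checkmate.

checkmate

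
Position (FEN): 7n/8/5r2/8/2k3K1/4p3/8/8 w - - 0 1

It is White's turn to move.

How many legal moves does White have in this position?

White to move; king on g4.
In check: no.
Legal moves: Kh5, Kg5, Kh4, Kh3, Kg3.
Count: 5.

5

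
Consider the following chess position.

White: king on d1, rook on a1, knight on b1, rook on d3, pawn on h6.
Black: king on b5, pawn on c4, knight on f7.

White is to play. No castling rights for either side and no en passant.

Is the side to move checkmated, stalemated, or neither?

neither

White to move; white king on d1.
In check: no.
Legal moves for White include: Rd8, Rd7, Rd6, Rd5+, Rd4, Rh3, Rg3, Rf3, Re3, Rc3, Rb3+, Rda3, Rd2, Ke2, Kd2, Kc2, Ke1, Kc1, ... (list truncated; more exist).
White has legal moves and is not in check → neither.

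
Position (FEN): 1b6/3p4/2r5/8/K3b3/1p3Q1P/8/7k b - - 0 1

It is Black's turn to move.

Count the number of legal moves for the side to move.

3

Black to move; king on h1.
In check: yes, from the white queen on f3.
Legal moves: Kh2, Kg1, Bxf3.
Count: 3.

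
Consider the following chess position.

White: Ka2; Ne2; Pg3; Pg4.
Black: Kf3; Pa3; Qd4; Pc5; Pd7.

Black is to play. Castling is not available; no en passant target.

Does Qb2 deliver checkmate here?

yes

After Qb2: white king on a2; in check: yes, from the black queen on b2.
King squares — a1: attacked by Qb2; b1: attacked by Qb2; b2: attacked by Pa3; a3: attacked by Qb2; b3: attacked by Qb2.
White has no legal moves → checkmate.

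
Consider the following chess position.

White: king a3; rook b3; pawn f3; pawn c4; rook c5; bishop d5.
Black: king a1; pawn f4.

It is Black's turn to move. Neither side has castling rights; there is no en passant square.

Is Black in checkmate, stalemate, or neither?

Black to move; black king on a1.
In check: no.
King squares — b1: attacked by Rb3; a2: attacked by Ka3; b2: attacked by Ka3.
Legal moves for Black: none.
Not in check and no legal moves → stalemate.

stalemate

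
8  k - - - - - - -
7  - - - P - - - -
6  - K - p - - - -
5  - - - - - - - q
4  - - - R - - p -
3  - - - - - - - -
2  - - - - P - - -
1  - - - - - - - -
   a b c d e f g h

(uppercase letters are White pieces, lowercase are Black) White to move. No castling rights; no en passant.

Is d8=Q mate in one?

After d8=Q: black king on a8; in check: yes, from the white queen on d8.
King squares — a7: attacked by Kb6; b7: attacked by Kb6; b8: attacked by Qd8.
Black has no legal moves → checkmate.

yes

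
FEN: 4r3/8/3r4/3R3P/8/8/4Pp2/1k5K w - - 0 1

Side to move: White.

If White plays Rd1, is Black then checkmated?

After Rd1: black king on b1; in check: yes, from the white rook on d1.
Black has 4 legal replies: Kc2, Kb2, Ka2, Rxd1+.
In check but a legal move exists → not checkmate.

no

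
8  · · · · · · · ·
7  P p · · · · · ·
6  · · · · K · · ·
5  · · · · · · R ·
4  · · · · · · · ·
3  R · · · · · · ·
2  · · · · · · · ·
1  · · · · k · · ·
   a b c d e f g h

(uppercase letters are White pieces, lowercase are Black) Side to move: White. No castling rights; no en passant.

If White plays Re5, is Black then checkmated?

no

After Re5: black king on e1; in check: yes, from the white rook on e5.
Black has 4 legal replies: Kf2, Kd2, Kf1, Kd1.
In check but a legal move exists → not checkmate.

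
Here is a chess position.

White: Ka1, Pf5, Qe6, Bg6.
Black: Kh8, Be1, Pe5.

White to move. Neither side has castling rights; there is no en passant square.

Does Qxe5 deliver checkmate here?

no

After Qxe5: black king on h8; in check: yes, from the white queen on e5.
Black has 1 legal reply: Kg8.
In check but a legal move exists → not checkmate.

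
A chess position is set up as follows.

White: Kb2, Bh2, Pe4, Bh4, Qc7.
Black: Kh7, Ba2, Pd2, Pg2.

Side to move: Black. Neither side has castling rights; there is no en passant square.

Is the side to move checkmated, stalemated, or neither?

neither

Black to move; black king on h7.
In check: yes, from the white queen on c7.
King squares — g6: available; h6: available; g7: attacked by Qc7; g8: available; h8: available.
Legal moves for Black: Kh8, Kg8, Kh6, Kg6, Bf7.
Black is in check but has 5 legal moves → neither.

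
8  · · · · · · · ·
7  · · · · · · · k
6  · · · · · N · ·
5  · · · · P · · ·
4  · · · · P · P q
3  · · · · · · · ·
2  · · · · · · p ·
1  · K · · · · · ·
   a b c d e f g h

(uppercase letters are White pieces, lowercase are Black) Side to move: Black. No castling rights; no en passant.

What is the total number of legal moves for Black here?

5

Black to move; king on h7.
In check: yes, from the white knight on f6.
Legal moves: Kh8, Kg7, Kh6, Kg6, Qxf6.
Count: 5.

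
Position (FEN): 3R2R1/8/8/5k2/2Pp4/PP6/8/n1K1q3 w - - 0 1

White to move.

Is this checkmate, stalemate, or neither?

White to move; white king on c1.
In check: yes, from the black queen on e1.
Legal moves for White: Kb2.
White is in check but has 1 legal move → neither.

neither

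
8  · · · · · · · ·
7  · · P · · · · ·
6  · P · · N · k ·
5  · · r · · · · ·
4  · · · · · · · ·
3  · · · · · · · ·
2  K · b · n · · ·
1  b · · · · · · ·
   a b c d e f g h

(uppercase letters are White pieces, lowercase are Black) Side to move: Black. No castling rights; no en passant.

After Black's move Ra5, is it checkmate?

After Ra5: white king on a2; in check: yes, from the black rook on a5.
King squares — a1: attacked by Ra5; b1: attacked by Bc2; b2: attacked by Ba1; a3: attacked by Ra5; b3: attacked by Bc2.
White has no legal moves → checkmate.

yes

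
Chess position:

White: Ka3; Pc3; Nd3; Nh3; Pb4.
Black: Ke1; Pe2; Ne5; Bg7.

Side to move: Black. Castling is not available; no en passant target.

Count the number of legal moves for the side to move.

Black to move; king on e1.
In check: yes, from the white knight on d3.
Legal moves: Kd2, Kf1, Kd1, Nxd3.
Count: 4.

4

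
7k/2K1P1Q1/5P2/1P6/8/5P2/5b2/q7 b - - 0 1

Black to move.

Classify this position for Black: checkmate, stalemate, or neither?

Black to move; black king on h8.
In check: yes, from the white queen on g7.
King squares — g7: attacked by Pf6; h7: attacked by Qg7; g8: attacked by Qg7.
Legal moves for Black: none.
In check with no legal moves → checkmate.

checkmate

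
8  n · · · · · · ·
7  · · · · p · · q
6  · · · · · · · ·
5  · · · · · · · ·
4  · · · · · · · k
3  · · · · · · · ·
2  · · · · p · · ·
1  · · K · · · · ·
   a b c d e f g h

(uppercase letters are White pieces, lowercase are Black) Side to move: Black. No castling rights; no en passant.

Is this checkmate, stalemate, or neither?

Black to move; black king on h4.
In check: no.
Legal moves for Black include: Nc7, Nb6, Qh8, Qg8, Qg7, Qf7, Qh6+, Qg6, Qh5, Qf5, Qe4, Qd3, Qc2+, Qb1+, Kh5, Kg5, Kg4, Kh3, ... (list truncated; more exist).
Black has legal moves and is not in check → neither.

neither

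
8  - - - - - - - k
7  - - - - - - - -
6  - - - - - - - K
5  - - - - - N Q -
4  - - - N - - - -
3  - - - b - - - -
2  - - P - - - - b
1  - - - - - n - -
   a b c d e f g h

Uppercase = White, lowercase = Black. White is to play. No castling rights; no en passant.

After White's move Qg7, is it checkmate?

yes

After Qg7: black king on h8; in check: yes, from the white queen on g7.
King squares — g7: attacked by Nf5; h7: attacked by Kh6; g8: attacked by Qg7.
Black has no legal moves → checkmate.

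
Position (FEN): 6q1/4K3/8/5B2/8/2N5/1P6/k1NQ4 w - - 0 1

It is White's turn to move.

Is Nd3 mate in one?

After Nd3: black king on a1; in check: yes, from the white queen on d1.
King squares — b1: attacked by Qd1; a2: attacked by Nc3; b2: attacked by Nd3.
Black has no legal moves → checkmate.

yes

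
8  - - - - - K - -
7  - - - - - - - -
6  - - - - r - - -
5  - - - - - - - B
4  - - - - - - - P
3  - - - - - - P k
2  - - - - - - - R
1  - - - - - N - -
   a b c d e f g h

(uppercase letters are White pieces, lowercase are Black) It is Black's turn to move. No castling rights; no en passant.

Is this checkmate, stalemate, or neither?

Black to move; black king on h3.
In check: yes, from the white rook on h2.
King squares — g2: attacked by Rh2; h2: attacked by Nf1; g3: attacked by Nf1; g4: attacked by Bh5; h4: attacked by Rh2.
Legal moves for Black: none.
In check with no legal moves → checkmate.

checkmate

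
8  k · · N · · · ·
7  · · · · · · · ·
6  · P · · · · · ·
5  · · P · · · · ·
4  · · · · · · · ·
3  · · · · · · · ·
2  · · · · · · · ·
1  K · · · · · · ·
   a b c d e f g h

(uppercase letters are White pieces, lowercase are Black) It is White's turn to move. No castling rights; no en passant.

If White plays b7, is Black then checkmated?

After b7: black king on a8; in check: yes, from the white pawn on b7.
Black has 2 legal replies: Kb8, Ka7.
In check but a legal move exists → not checkmate.

no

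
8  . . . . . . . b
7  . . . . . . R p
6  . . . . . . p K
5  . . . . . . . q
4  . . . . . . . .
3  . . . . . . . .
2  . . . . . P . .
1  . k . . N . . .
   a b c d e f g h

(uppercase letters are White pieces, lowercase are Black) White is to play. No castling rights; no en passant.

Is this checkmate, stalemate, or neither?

White to move; white king on h6.
In check: yes, from the black queen on h5.
King squares — g5: attacked by Qh5; h5: attacked by Pg6; g6: attacked by Qh5; g7: own rook; h7: attacked by Qh5.
Legal moves for White: none.
In check with no legal moves → checkmate.

checkmate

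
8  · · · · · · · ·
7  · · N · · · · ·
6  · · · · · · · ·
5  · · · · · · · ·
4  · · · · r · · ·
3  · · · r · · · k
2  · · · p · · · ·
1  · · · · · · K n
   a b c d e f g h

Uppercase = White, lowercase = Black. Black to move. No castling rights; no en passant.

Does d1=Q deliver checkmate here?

yes

After d1=Q: white king on g1; in check: yes, from the black queen on d1.
King squares — f1: attacked by Qd1; h1: attacked by Qd1; f2: attacked by Nh1; g2: attacked by Kh3; h2: attacked by Kh3.
White has no legal moves → checkmate.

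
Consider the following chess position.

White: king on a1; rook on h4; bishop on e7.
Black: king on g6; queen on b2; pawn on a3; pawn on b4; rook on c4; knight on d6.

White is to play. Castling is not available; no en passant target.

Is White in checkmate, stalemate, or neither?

White to move; white king on a1.
In check: yes, from the black queen on b2.
King squares — b1: attacked by Qb2; a2: attacked by Qb2; b2: attacked by Pa3.
Legal moves for White: none.
In check with no legal moves → checkmate.

checkmate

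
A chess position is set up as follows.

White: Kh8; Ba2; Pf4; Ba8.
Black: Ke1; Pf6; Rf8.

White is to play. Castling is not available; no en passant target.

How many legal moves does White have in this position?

3

White to move; king on h8.
In check: yes, from the black rook on f8.
Legal moves: Kh7, Kg7, Bg8.
Count: 3.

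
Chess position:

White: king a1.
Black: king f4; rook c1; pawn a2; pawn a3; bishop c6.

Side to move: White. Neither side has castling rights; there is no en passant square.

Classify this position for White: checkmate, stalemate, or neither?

White to move; white king on a1.
In check: yes, from the black rook on c1.
King squares — b1: attacked by Rc1; a2: available; b2: attacked by Pa3.
Legal moves for White: Kxa2.
White is in check but has 1 legal move → neither.

neither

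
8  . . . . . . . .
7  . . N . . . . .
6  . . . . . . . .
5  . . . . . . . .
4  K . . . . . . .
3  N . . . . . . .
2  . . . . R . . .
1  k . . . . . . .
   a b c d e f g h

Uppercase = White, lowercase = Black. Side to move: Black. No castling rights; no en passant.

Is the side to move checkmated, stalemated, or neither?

Black to move; black king on a1.
In check: no.
King squares — b1: attacked by Na3; a2: attacked by Re2; b2: attacked by Re2.
Legal moves for Black: none.
Not in check and no legal moves → stalemate.

stalemate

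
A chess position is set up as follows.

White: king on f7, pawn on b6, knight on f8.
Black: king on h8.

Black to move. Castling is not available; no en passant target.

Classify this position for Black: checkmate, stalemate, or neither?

Black to move; black king on h8.
In check: no.
King squares — g7: attacked by Kf7; h7: attacked by Nf8; g8: attacked by Kf7.
Legal moves for Black: none.
Not in check and no legal moves → stalemate.

stalemate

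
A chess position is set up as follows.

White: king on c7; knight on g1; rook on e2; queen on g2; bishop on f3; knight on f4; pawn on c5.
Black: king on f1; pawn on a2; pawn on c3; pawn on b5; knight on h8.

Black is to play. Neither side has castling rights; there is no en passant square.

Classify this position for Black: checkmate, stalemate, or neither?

checkmate

Black to move; black king on f1.
In check: yes, from the white queen on g2.
King squares — e1: attacked by Re2; g1: attacked by Qg2; e2: attacked by Ng1; f2: attacked by Re2; g2: attacked by Re2.
Legal moves for Black: none.
In check with no legal moves → checkmate.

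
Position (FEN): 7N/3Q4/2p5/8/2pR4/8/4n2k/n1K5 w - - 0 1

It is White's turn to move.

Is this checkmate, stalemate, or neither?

neither

White to move; white king on c1.
In check: yes, from the black knight on e2.
King squares — b1: available; d1: available; b2: available; c2: attacked by Na1; d2: available.
Legal moves for White: Kd2, Kb2, Kd1, Kb1.
White is in check but has 4 legal moves → neither.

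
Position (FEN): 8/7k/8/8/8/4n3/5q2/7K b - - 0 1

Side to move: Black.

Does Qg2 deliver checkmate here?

yes

After Qg2: white king on h1; in check: yes, from the black queen on g2.
King squares — g1: attacked by Qg2; g2: attacked by Ne3; h2: attacked by Qg2.
White has no legal moves → checkmate.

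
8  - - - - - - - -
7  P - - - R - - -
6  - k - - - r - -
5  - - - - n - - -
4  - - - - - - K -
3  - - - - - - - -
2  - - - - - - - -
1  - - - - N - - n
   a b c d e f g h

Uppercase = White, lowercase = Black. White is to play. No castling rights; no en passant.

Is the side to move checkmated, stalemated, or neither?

neither

White to move; white king on g4.
In check: yes, from the black knight on e5.
Legal moves for White: Kh5, Kg5, Kh4, Kh3, Rxe5.
White is in check but has 5 legal moves → neither.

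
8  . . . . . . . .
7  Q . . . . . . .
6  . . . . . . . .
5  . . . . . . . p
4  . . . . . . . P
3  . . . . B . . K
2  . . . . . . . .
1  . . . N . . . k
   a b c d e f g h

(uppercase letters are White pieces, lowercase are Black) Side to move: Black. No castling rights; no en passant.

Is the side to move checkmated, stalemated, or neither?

Black to move; black king on h1.
In check: no.
King squares — g1: attacked by Be3; g2: attacked by Kh3; h2: attacked by Kh3.
Legal moves for Black: none.
Not in check and no legal moves → stalemate.

stalemate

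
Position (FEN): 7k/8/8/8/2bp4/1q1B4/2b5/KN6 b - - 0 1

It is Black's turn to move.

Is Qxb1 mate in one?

After Qxb1: white king on a1; in check: yes, from the black queen on b1.
King squares — b1: attacked by Bc2; a2: attacked by Qb1; b2: attacked by Qb1.
White has no legal moves → checkmate.

yes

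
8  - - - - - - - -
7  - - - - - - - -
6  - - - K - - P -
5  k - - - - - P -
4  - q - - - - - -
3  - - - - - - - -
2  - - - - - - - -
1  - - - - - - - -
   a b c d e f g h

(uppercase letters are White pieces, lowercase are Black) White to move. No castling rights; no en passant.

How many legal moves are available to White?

6

White to move; king on d6.
In check: yes, from the black queen on b4.
Legal moves: Kd7, Kc7, Ke6, Kc6, Ke5, Kd5.
Count: 6.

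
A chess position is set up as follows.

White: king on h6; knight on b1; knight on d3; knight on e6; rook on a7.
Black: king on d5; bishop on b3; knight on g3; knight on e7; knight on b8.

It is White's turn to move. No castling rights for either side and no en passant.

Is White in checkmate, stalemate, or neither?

White to move; white king on h6.
In check: no.
Legal moves for White include: Ra8, Rxe7, Rd7+, Rc7, Rb7, Ra6, Ra5+, Ra4, Ra3, Ra2, Ra1, Kh7, Kg7, Kg5, Nf8, Nd8, Ng7, Nc7+, ... (list truncated; more exist).
White has legal moves and is not in check → neither.

neither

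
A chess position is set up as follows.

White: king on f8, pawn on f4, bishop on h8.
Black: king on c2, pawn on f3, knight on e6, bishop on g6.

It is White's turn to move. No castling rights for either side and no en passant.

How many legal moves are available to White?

White to move; king on f8.
In check: yes, from the black knight on e6.
Legal moves: Kg8, Ke7.
Count: 2.

2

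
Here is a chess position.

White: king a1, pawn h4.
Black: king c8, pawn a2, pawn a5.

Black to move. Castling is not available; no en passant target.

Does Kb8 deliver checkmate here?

no

After Kb8: white king on a1; in check: no.
White is not in check, so this cannot be checkmate.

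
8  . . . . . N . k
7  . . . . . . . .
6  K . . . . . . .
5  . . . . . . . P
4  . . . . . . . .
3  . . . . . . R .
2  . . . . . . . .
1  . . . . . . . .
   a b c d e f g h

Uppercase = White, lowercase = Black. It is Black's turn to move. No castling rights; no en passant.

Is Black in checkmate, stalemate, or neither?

Black to move; black king on h8.
In check: no.
King squares — g7: attacked by Rg3; h7: attacked by Nf8; g8: attacked by Rg3.
Legal moves for Black: none.
Not in check and no legal moves → stalemate.

stalemate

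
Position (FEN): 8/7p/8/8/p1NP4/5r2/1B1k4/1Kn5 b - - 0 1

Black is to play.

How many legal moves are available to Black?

Black to move; king on d2.
In check: yes, from the white knight on c4.
Legal moves: Kd3, Ke2, Ke1, Kd1.
Count: 4.

4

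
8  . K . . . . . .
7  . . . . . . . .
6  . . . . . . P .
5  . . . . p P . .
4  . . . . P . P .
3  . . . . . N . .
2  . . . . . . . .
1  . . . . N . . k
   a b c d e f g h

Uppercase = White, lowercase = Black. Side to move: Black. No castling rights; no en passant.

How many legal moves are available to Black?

0

Black to move; king on h1.
In check: no.
Legal moves: none.
Count: 0.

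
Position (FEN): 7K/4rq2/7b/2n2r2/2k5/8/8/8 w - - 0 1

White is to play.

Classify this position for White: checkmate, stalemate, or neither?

White to move; white king on h8.
In check: no.
King squares — g7: attacked by Bh6; h7: attacked by Qf7; g8: attacked by Qf7.
Legal moves for White: none.
Not in check and no legal moves → stalemate.

stalemate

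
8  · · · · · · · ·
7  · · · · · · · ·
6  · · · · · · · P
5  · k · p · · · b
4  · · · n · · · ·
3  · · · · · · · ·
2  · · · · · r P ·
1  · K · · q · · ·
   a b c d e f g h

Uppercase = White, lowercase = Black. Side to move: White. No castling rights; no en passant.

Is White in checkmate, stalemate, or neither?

White to move; white king on b1.
In check: yes, from the black queen on e1.
King squares — a1: attacked by Qe1; c1: attacked by Qe1; a2: attacked by Rf2; b2: attacked by Rf2; c2: attacked by Rf2.
Legal moves for White: none.
In check with no legal moves → checkmate.

checkmate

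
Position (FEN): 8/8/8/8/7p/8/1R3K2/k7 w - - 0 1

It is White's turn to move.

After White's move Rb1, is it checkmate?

After Rb1: black king on a1; in check: yes, from the white rook on b1.
Black has 2 legal replies: Ka2, Kxb1.
In check but a legal move exists → not checkmate.

no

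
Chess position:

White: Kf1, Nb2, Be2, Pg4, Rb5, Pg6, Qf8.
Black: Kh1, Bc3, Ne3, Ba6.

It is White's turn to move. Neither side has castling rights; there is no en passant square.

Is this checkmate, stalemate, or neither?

White to move; white king on f1.
In check: yes, from the black knight on e3.
Legal moves for White: Kf2.
White is in check but has 1 legal move → neither.

neither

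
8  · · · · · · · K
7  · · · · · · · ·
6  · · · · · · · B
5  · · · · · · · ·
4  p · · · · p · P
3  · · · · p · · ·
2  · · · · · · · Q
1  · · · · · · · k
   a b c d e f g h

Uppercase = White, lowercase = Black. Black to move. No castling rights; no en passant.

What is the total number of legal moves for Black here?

1

Black to move; king on h1.
In check: yes, from the white queen on h2.
Legal moves: Kxh2.
Count: 1.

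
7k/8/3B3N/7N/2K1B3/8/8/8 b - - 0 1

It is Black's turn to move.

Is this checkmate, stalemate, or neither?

stalemate

Black to move; black king on h8.
In check: no.
King squares — g7: attacked by Nh5; h7: attacked by Be4; g8: attacked by Nh6.
Legal moves for Black: none.
Not in check and no legal moves → stalemate.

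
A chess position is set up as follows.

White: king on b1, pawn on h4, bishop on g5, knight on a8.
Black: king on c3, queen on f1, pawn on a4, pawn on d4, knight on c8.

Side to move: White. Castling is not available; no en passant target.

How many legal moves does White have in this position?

White to move; king on b1.
In check: yes, from the black queen on f1.
Legal moves: Ka2, Bc1.
Count: 2.

2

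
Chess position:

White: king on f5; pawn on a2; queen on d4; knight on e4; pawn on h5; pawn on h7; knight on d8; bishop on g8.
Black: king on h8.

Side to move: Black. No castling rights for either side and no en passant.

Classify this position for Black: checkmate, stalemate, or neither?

Black to move; black king on h8.
In check: yes, from the white queen on d4.
King squares — g7: attacked by Qd4; h7: attacked by Bg8; g8: attacked by Ph7.
Legal moves for Black: none.
In check with no legal moves → checkmate.

checkmate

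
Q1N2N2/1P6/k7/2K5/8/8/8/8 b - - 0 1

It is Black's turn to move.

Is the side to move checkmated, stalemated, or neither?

checkmate

Black to move; black king on a6.
In check: yes, from the white queen on a8.
King squares — a5: attacked by Qa8; b5: attacked by Kc5; b6: attacked by Kc5; a7: attacked by Qa8; b7: attacked by Qa8.
Legal moves for Black: none.
In check with no legal moves → checkmate.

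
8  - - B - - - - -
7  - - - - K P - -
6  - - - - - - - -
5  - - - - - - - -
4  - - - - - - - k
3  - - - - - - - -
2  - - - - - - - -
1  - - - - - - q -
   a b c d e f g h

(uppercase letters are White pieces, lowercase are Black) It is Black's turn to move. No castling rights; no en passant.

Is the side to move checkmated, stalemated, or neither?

Black to move; black king on h4.
In check: no.
Legal moves for Black include: Kh5, Kg5, Kg3, Qg8, Qg7, Qa7+, Qg6, Qb6, Qg5+, Qc5+, Qg4, Qd4, Qg3, Qe3+, Qh2, Qg2, Qf2, Qh1, ... (list truncated; more exist).
Black has legal moves and is not in check → neither.

neither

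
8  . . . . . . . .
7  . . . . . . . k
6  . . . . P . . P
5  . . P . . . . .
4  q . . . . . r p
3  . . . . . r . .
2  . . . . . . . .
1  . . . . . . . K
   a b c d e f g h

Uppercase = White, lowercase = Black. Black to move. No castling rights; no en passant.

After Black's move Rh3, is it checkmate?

After Rh3: white king on h1; in check: yes, from the black rook on h3.
King squares — g1: attacked by Rg4; g2: attacked by Rg4; h2: attacked by Rh3.
White has no legal moves → checkmate.

yes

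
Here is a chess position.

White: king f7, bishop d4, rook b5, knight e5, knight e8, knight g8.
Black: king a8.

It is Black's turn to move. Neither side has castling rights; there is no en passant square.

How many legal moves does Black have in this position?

Black to move; king on a8.
In check: no.
Legal moves: none.
Count: 0.

0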